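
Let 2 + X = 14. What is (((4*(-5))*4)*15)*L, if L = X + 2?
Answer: -16800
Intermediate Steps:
X = 12 (X = -2 + 14 = 12)
L = 14 (L = 12 + 2 = 14)
(((4*(-5))*4)*15)*L = (((4*(-5))*4)*15)*14 = (-20*4*15)*14 = -80*15*14 = -1200*14 = -16800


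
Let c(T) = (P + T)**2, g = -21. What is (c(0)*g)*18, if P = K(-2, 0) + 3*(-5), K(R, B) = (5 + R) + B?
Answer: -54432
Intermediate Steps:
K(R, B) = 5 + B + R
P = -12 (P = (5 + 0 - 2) + 3*(-5) = 3 - 15 = -12)
c(T) = (-12 + T)**2
(c(0)*g)*18 = ((-12 + 0)**2*(-21))*18 = ((-12)**2*(-21))*18 = (144*(-21))*18 = -3024*18 = -54432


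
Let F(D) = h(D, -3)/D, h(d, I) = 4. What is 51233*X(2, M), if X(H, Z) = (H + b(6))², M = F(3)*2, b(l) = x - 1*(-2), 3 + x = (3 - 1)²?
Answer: 1280825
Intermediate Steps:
x = 1 (x = -3 + (3 - 1)² = -3 + 2² = -3 + 4 = 1)
F(D) = 4/D
b(l) = 3 (b(l) = 1 - 1*(-2) = 1 + 2 = 3)
M = 8/3 (M = (4/3)*2 = 8/3 ≈ 2.6667)
X(H, Z) = (3 + H)² (X(H, Z) = (H + 3)² = (3 + H)²)
51233*X(2, M) = 51233*(3 + 2)² = 51233*5² = 51233*25 = 1280825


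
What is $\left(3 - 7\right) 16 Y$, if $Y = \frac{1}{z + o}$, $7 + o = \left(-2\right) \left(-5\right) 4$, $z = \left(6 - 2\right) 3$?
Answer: $- \frac{64}{45} \approx -1.4222$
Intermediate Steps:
$z = 12$ ($z = 4 \cdot 3 = 12$)
$o = 33$ ($o = -7 + \left(-2\right) \left(-5\right) 4 = -7 + 10 \cdot 4 = -7 + 40 = 33$)
$Y = \frac{1}{45}$ ($Y = \frac{1}{12 + 33} = \frac{1}{45} \approx 0.022222$)
$\left(3 - 7\right) 16 Y = \left(3 - 7\right) 16 \cdot \frac{1}{45} = \left(-4\right) 16 \cdot \frac{1}{45} = \left(-64\right) \frac{1}{45} = - \frac{64}{45}$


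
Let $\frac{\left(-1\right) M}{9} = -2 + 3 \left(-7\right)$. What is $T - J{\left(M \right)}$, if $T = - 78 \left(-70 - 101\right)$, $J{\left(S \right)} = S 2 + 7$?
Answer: $12917$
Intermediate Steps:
$M = 207$ ($M = - 9 \left(-2 + 3 \left(-7\right)\right) = - 9 \left(-2 - 21\right) = \left(-9\right) \left(-23\right) = 207$)
$J{\left(S \right)} = 7 + 2 S$ ($J{\left(S \right)} = 2 S + 7 = 7 + 2 S$)
$T = 13338$ ($T = \left(-78\right) \left(-171\right) = 13338$)
$T - J{\left(M \right)} = 13338 - \left(7 + 2 \cdot 207\right) = 13338 - \left(7 + 414\right) = 13338 - 421 = 12917$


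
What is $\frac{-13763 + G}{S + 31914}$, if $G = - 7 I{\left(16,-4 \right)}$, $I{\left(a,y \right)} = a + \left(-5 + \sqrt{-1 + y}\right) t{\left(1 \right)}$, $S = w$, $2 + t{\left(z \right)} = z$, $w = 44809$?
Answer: $- \frac{13910}{76723} + \frac{7 i \sqrt{5}}{76723} \approx -0.1813 + 0.00020401 i$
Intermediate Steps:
$t{\left(z \right)} = -2 + z$
$S = 44809$
$I{\left(a,y \right)} = 5 + a - \sqrt{-1 + y}$ ($I{\left(a,y \right)} = a + \left(-5 + \sqrt{-1 + y}\right) \left(-2 + 1\right) = a + \left(-5 + \sqrt{-1 + y}\right) \left(-1\right) = a - \left(-5 + \sqrt{-1 + y}\right) = 5 + a - \sqrt{-1 + y}$)
$G = -147 + 7 i \sqrt{5}$ ($G = - 7 \left(5 + 16 - \sqrt{-1 - 4}\right) = - 7 \left(5 + 16 - \sqrt{-5}\right) = - 7 \left(5 + 16 - i \sqrt{5}\right) = - 7 \left(21 - i \sqrt{5}\right) = -147 + 7 i \sqrt{5} \approx -147.0 + 15.652 i$)
$\frac{-13763 + G}{S + 31914} = \frac{-13763 - \left(147 - 7 i \sqrt{5}\right)}{44809 + 31914} = \frac{-13910 + 7 i \sqrt{5}}{76723} = \left(-13910 + 7 i \sqrt{5}\right) \frac{1}{76723} = - \frac{13910}{76723} + \frac{7 i \sqrt{5}}{76723}$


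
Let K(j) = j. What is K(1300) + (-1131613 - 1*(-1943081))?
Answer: 812768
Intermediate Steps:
K(1300) + (-1131613 - 1*(-1943081)) = 1300 + (-1131613 - 1*(-1943081)) = 1300 + (-1131613 + 1943081) = 1300 + 811468 = 812768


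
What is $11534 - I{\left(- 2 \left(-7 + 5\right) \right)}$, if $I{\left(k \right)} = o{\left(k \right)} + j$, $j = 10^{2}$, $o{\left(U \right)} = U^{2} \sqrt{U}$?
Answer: $11402$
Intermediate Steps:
$o{\left(U \right)} = U^{\frac{5}{2}}$
$j = 100$
$I{\left(k \right)} = 100 + k^{\frac{5}{2}}$ ($I{\left(k \right)} = k^{\frac{5}{2}} + 100 = 100 + k^{\frac{5}{2}}$)
$11534 - I{\left(- 2 \left(-7 + 5\right) \right)} = 11534 - \left(100 + \left(- 2 \left(-7 + 5\right)\right)^{\frac{5}{2}}\right) = 11534 - \left(100 + \left(\left(-2\right) \left(-2\right)\right)^{\frac{5}{2}}\right) = 11534 - \left(100 + 4^{\frac{5}{2}}\right) = 11534 - \left(100 + 32\right) = 11534 - 132 = 11402$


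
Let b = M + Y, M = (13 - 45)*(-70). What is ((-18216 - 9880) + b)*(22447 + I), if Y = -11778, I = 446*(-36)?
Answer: -240518894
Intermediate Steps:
M = 2240 (M = -32*(-70) = 2240)
I = -16056
b = -9538 (b = 2240 - 11778 = -9538)
((-18216 - 9880) + b)*(22447 + I) = ((-18216 - 9880) - 9538)*(22447 - 16056) = (-28096 - 9538)*6391 = -37634*6391 = -240518894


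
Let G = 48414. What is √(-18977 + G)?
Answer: √29437 ≈ 171.57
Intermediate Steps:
√(-18977 + G) = √(-18977 + 48414) = √29437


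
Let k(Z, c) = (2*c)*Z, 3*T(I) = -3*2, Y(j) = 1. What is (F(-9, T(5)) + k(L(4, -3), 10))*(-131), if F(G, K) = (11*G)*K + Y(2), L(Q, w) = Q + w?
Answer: -28689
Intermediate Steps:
T(I) = -2 (T(I) = (-3*2)/3 = (⅓)*(-6) = -2)
F(G, K) = 1 + 11*G*K (F(G, K) = (11*G)*K + 1 = 11*G*K + 1 = 1 + 11*G*K)
k(Z, c) = 2*Z*c
(F(-9, T(5)) + k(L(4, -3), 10))*(-131) = ((1 + 11*(-9)*(-2)) + 2*(4 - 3)*10)*(-131) = ((1 + 198) + 2*1*10)*(-131) = (199 + 20)*(-131) = 219*(-131) = -28689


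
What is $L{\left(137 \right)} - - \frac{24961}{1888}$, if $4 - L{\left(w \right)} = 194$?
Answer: $- \frac{333759}{1888} \approx -176.78$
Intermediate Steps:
$L{\left(w \right)} = -190$ ($L{\left(w \right)} = 4 - 194 = -190$)
$L{\left(137 \right)} - - \frac{24961}{1888} = -190 - - \frac{24961}{1888} = -190 + \frac{24961}{1888} = - \frac{333759}{1888}$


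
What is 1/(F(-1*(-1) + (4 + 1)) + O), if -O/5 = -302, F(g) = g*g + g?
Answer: 1/1552 ≈ 0.00064433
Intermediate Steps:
F(g) = g + g² (F(g) = g² + g = g + g²)
O = 1510 (O = -5*(-302) = 1510)
1/(F(-1*(-1) + (4 + 1)) + O) = 1/((-1*(-1) + (4 + 1))*(1 + (-1*(-1) + (4 + 1))) + 1510) = 1/((1 + 5)*(1 + (1 + 5)) + 1510) = 1/(6*(1 + 6) + 1510) = 1/(6*7 + 1510) = 1/(42 + 1510) = 1/1552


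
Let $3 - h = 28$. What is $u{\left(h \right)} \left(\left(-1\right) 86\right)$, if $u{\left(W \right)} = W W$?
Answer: $-53750$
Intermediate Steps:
$h = -25$ ($h = 3 - 28 = -25$)
$u{\left(W \right)} = W^{2}$
$u{\left(h \right)} \left(\left(-1\right) 86\right) = \left(-25\right)^{2} \left(\left(-1\right) 86\right) = 625 \left(-86\right) = -53750$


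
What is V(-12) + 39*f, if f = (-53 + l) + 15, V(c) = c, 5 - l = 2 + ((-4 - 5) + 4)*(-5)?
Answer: -2352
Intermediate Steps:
l = -22 (l = 5 - (2 + ((-4 - 5) + 4)*(-5)) = 5 - (2 + (-9 + 4)*(-5)) = 5 - (2 - 5*(-5)) = 5 - (2 + 25) = 5 - 1*27 = 5 - 27 = -22)
f = -60 (f = (-53 - 22) + 15 = -75 + 15 = -60)
V(-12) + 39*f = -12 + 39*(-60) = -12 - 2340 = -2352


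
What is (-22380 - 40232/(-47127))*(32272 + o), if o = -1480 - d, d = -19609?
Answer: -53156020873228/47127 ≈ -1.1279e+9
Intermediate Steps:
o = 18129 (o = -1480 - 1*(-19609) = -1480 + 19609 = 18129)
(-22380 - 40232/(-47127))*(32272 + o) = (-22380 - 40232/(-47127))*(32272 + 18129) = (-22380 - 40232*(-1/47127))*50401 = (-22380 + 40232/47127)*50401 = -1054662028/47127*50401 = -53156020873228/47127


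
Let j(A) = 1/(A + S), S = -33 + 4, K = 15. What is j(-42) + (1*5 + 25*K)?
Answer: 26979/71 ≈ 379.99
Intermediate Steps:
S = -29
j(A) = 1/(-29 + A) (j(A) = 1/(A - 29) = 1/(-29 + A))
j(-42) + (1*5 + 25*K) = 1/(-29 - 42) + (1*5 + 25*15) = 1/(-71) + (5 + 375) = -1/71 + 380 = 26979/71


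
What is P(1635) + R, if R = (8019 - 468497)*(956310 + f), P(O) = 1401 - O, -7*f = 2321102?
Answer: -287671658306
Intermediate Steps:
f = -331586 (f = -1/7*2321102 = -331586)
R = -287671658072 (R = (8019 - 468497)*(956310 - 331586) = -460478*624724 = -287671658072)
P(1635) + R = (1401 - 1*1635) - 287671658072 = (1401 - 1635) - 287671658072 = -234 - 287671658072 = -287671658306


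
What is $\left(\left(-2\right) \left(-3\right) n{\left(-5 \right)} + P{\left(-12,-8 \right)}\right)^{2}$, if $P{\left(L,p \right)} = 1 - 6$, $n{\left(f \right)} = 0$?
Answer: $25$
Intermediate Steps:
$P{\left(L,p \right)} = -5$ ($P{\left(L,p \right)} = 1 - 6 = -5$)
$\left(\left(-2\right) \left(-3\right) n{\left(-5 \right)} + P{\left(-12,-8 \right)}\right)^{2} = \left(\left(-2\right) \left(-3\right) 0 - 5\right)^{2} = \left(6 \cdot 0 - 5\right)^{2} = \left(0 - 5\right)^{2} = \left(-5\right)^{2} = 25$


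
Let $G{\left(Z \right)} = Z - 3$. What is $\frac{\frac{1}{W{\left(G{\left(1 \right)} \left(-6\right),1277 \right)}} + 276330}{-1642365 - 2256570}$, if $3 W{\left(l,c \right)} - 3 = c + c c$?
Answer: $- \frac{150324348991}{2121032336805} \approx -0.070873$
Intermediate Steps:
$G{\left(Z \right)} = -3 + Z$
$W{\left(l,c \right)} = 1 + \frac{c}{3} + \frac{c^{2}}{3}$ ($W{\left(l,c \right)} = 1 + \frac{c + c c}{3} = 1 + \frac{c + c^{2}}{3} = 1 + \left(\frac{c}{3} + \frac{c^{2}}{3}\right) = 1 + \frac{c}{3} + \frac{c^{2}}{3}$)
$\frac{\frac{1}{W{\left(G{\left(1 \right)} \left(-6\right),1277 \right)}} + 276330}{-1642365 - 2256570} = \frac{\frac{1}{1 + \frac{1}{3} \cdot 1277 + \frac{1277^{2}}{3}} + 276330}{-1642365 - 2256570} = \frac{\frac{1}{1 + \frac{1277}{3} + \frac{1}{3} \cdot 1630729} + 276330}{-3898935} = \left(\frac{1}{1 + \frac{1277}{3} + \frac{1630729}{3}} + 276330\right) \left(- \frac{1}{3898935}\right) = \left(\frac{1}{544003} + 276330\right) \left(- \frac{1}{3898935}\right) = \frac{150324348991}{544003} \left(- \frac{1}{3898935}\right) = - \frac{150324348991}{2121032336805}$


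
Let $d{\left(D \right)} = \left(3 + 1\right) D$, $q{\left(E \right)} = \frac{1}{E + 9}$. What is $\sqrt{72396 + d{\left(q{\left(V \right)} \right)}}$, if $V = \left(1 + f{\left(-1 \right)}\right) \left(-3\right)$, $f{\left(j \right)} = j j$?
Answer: $\frac{2 \sqrt{162894}}{3} \approx 269.07$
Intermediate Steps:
$f{\left(j \right)} = j^{2}$
$V = -6$ ($V = \left(1 + \left(-1\right)^{2}\right) \left(-3\right) = \left(1 + 1\right) \left(-3\right) = 2 \left(-3\right) = -6$)
$q{\left(E \right)} = \frac{1}{9 + E}$
$d{\left(D \right)} = 4 D$
$\sqrt{72396 + d{\left(q{\left(V \right)} \right)}} = \sqrt{72396 + \frac{4}{9 - 6}} = \sqrt{72396 + \frac{4}{3}} = \sqrt{\frac{217192}{3}} = \frac{2 \sqrt{162894}}{3}$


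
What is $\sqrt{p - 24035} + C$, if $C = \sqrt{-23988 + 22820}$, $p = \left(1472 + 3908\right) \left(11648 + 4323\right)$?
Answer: $\sqrt{85899945} + 4 i \sqrt{73} \approx 9268.2 + 34.176 i$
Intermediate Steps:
$p = 85923980$ ($p = 5380 \cdot 15971 = 85923980$)
$C = 4 i \sqrt{73}$ ($C = \sqrt{-1168} = 4 i \sqrt{73} \approx 34.176 i$)
$\sqrt{p - 24035} + C = \sqrt{85923980 - 24035} + 4 i \sqrt{73} = \sqrt{85899945} + 4 i \sqrt{73}$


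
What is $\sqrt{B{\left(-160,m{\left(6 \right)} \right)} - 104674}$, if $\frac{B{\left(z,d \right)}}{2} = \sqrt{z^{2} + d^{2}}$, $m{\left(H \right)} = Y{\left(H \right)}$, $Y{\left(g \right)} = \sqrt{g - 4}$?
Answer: $\sqrt{-104674 + 2 \sqrt{25602}} \approx 323.04 i$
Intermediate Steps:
$Y{\left(g \right)} = \sqrt{-4 + g}$
$m{\left(H \right)} = \sqrt{-4 + H}$
$B{\left(z,d \right)} = 2 \sqrt{d^{2} + z^{2}}$ ($B{\left(z,d \right)} = 2 \sqrt{z^{2} + d^{2}} = 2 \sqrt{d^{2} + z^{2}}$)
$\sqrt{B{\left(-160,m{\left(6 \right)} \right)} - 104674} = \sqrt{2 \sqrt{\left(\sqrt{-4 + 6}\right)^{2} + \left(-160\right)^{2}} - 104674} = \sqrt{2 \sqrt{\left(\sqrt{2}\right)^{2} + 25600} - 104674} = \sqrt{2 \sqrt{2 + 25600} - 104674} = \sqrt{2 \sqrt{25602} - 104674} = \sqrt{-104674 + 2 \sqrt{25602}}$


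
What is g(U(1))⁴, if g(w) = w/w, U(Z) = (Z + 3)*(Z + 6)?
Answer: 1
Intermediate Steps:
U(Z) = (3 + Z)*(6 + Z)
g(w) = 1
g(U(1))⁴ = 1⁴ = 1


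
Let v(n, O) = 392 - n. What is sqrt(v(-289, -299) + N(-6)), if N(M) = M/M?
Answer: sqrt(682) ≈ 26.115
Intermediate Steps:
N(M) = 1
sqrt(v(-289, -299) + N(-6)) = sqrt((392 - 1*(-289)) + 1) = sqrt((392 + 289) + 1) = sqrt(681 + 1) = sqrt(682)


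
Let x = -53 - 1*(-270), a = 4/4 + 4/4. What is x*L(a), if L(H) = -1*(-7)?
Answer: 1519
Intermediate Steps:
a = 2 (a = 4*(1/4) + 4*(1/4) = 1 + 1 = 2)
L(H) = 7
x = 217 (x = -53 + 270 = 217)
x*L(a) = 217*7 = 1519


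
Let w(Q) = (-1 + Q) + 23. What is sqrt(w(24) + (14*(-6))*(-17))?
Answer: sqrt(1474) ≈ 38.393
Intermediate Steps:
w(Q) = 22 + Q
sqrt(w(24) + (14*(-6))*(-17)) = sqrt((22 + 24) + (14*(-6))*(-17)) = sqrt(46 - 84*(-17)) = sqrt(46 + 1428) = sqrt(1474)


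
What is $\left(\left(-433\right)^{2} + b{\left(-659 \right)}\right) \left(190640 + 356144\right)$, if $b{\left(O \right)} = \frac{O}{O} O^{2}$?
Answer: $339973887680$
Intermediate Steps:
$b{\left(O \right)} = O^{2}$ ($b{\left(O \right)} = 1 O^{2} = O^{2}$)
$\left(\left(-433\right)^{2} + b{\left(-659 \right)}\right) \left(190640 + 356144\right) = \left(\left(-433\right)^{2} + \left(-659\right)^{2}\right) \left(190640 + 356144\right) = \left(187489 + 434281\right) 546784 = 621770 \cdot 546784 = 339973887680$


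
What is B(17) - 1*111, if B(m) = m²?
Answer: 178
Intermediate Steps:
B(17) - 1*111 = 17² - 1*111 = 289 - 111 = 178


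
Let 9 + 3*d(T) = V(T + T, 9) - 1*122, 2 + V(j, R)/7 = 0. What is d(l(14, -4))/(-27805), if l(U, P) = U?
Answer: 29/16683 ≈ 0.0017383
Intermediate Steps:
V(j, R) = -14 (V(j, R) = -14 + 7*0 = -14 + 0 = -14)
d(T) = -145/3 (d(T) = -3 + (-14 - 1*122)/3 = -3 + (-14 - 122)/3 = -3 + (⅓)*(-136) = -3 - 136/3 = -145/3)
d(l(14, -4))/(-27805) = -145/3/(-27805) = -145/3*(-1/27805) = 29/16683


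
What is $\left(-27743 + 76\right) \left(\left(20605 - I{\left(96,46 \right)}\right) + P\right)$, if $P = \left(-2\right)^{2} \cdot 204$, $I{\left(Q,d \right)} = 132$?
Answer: $-589002763$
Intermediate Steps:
$P = 816$ ($P = 4 \cdot 204 = 816$)
$\left(-27743 + 76\right) \left(\left(20605 - I{\left(96,46 \right)}\right) + P\right) = \left(-27743 + 76\right) \left(\left(20605 - 132\right) + 816\right) = - 27667 \left(\left(20605 - 132\right) + 816\right) = - 27667 \left(20473 + 816\right) = \left(-27667\right) 21289 = -589002763$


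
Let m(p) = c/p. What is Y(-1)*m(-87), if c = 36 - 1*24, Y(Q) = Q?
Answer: 4/29 ≈ 0.13793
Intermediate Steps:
c = 12 (c = 36 - 24 = 12)
m(p) = 12/p
Y(-1)*m(-87) = -12/(-87) = -12*(-1)/87 = -1*(-4/29) = 4/29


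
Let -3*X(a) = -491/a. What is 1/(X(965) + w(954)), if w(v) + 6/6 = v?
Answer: 2895/2759426 ≈ 0.0010491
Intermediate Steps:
w(v) = -1 + v
X(a) = 491/(3*a) (X(a) = -(-491)/(3*a) = 491/(3*a))
1/(X(965) + w(954)) = 1/((491/3)/965 + (-1 + 954)) = 1/((491/3)*(1/965) + 953) = 1/(491/2895 + 953) = 1/(2759426/2895) = 2895/2759426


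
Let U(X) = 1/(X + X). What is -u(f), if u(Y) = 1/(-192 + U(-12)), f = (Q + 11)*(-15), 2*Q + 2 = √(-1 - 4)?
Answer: 24/4609 ≈ 0.0052072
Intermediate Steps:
Q = -1 + I*√5/2 (Q = -1 + √(-1 - 4)/2 = -1 + √(-5)/2 = -1 + (I*√5)/2 = -1 + I*√5/2 ≈ -1.0 + 1.118*I)
U(X) = 1/(2*X)
f = -150 - 15*I*√5/2 (f = ((-1 + I*√5/2) + 11)*(-15) = (10 + I*√5/2)*(-15) = -150 - 15*I*√5/2 ≈ -150.0 - 16.771*I)
u(Y) = -24/4609 (u(Y) = 1/(-192 + (½)/(-12)) = 1/(-192 + (½)*(-1/12)) = 1/(-192 - 1/24) = 1/(-4609/24) = -24/4609)
-u(f) = -1*(-24/4609) = 24/4609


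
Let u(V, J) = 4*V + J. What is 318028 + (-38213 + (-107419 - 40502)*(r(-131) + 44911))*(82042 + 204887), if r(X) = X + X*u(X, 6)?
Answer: -4780685842408391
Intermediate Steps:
u(V, J) = J + 4*V
r(X) = X + X*(6 + 4*X)
318028 + (-38213 + (-107419 - 40502)*(r(-131) + 44911))*(82042 + 204887) = 318028 + (-38213 + (-107419 - 40502)*(-131*(7 + 4*(-131)) + 44911))*(82042 + 204887) = 318028 + (-38213 - 147921*(-131*(7 - 524) + 44911))*286929 = 318028 + (-38213 - 147921*(-131*(-517) + 44911))*286929 = 318028 + (-38213 - 147921*(67727 + 44911))*286929 = 318028 + (-38213 - 147921*112638)*286929 = 318028 + (-38213 - 16661525598)*286929 = 318028 - 16661563811*286929 = 318028 - 4780685842726419 = -4780685842408391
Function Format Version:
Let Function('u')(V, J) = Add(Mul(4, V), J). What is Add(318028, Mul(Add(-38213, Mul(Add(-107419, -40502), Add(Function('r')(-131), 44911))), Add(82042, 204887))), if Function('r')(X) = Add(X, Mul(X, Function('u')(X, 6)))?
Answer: -4780685842408391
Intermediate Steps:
Function('u')(V, J) = Add(J, Mul(4, V))
Function('r')(X) = Add(X, Mul(X, Add(6, Mul(4, X))))
Add(318028, Mul(Add(-38213, Mul(Add(-107419, -40502), Add(Function('r')(-131), 44911))), Add(82042, 204887))) = Add(318028, Mul(Add(-38213, Mul(Add(-107419, -40502), Add(Mul(-131, Add(7, Mul(4, -131))), 44911))), Add(82042, 204887))) = Add(318028, Mul(Add(-38213, Mul(-147921, Add(Mul(-131, Add(7, -524)), 44911))), 286929)) = Add(318028, Mul(Add(-38213, Mul(-147921, Add(Mul(-131, -517), 44911))), 286929)) = Add(318028, Mul(Add(-38213, Mul(-147921, Add(67727, 44911))), 286929)) = Add(318028, Mul(Add(-38213, Mul(-147921, 112638)), 286929)) = Add(318028, Mul(Add(-38213, -16661525598), 286929)) = Add(318028, Mul(-16661563811, 286929)) = Add(318028, -4780685842726419) = -4780685842408391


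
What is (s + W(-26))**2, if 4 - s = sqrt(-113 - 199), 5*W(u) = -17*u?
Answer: 205644/25 - 1848*I*sqrt(78)/5 ≈ 8225.8 - 3264.2*I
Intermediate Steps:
W(u) = -17*u/5 (W(u) = (-17*u)/5 = -17*u/5)
s = 4 - 2*I*sqrt(78) (s = 4 - sqrt(-113 - 199) = 4 - sqrt(-312) = 4 - 2*I*sqrt(78) ≈ 4.0 - 17.664*I)
(s + W(-26))**2 = ((4 - 2*I*sqrt(78)) - 17/5*(-26))**2 = ((4 - 2*I*sqrt(78)) + 442/5)**2 = (462/5 - 2*I*sqrt(78))**2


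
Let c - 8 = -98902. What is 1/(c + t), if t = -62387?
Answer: -1/161281 ≈ -6.2004e-6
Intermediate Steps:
c = -98894 (c = 8 - 98902 = -98894)
1/(c + t) = 1/(-98894 - 62387) = 1/(-161281) = -1/161281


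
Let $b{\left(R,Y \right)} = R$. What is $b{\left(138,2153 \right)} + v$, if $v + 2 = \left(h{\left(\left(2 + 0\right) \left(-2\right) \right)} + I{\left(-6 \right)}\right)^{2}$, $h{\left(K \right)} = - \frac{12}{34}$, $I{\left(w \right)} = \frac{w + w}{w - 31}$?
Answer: $\frac{53807500}{395641} \approx 136.0$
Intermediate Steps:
$I{\left(w \right)} = \frac{2 w}{-31 + w}$
$h{\left(K \right)} = - \frac{6}{17}$ ($h{\left(K \right)} = \left(-12\right) \frac{1}{34} = - \frac{6}{17}$)
$v = - \frac{790958}{395641}$ ($v = -2 + \left(- \frac{6}{17} + 2 \left(-6\right) \frac{1}{-31 - 6}\right)^{2} = -2 + \left(- \frac{6}{17} + 2 \left(-6\right) \frac{1}{-37}\right)^{2} = -2 + \left(- \frac{6}{17} + 2 \left(-6\right) \left(- \frac{1}{37}\right)\right)^{2} = -2 + \left(- \frac{6}{17} + \frac{12}{37}\right)^{2} = -2 + \left(- \frac{18}{629}\right)^{2} = -2 + \frac{324}{395641} = - \frac{790958}{395641} \approx -1.9992$)
$b{\left(138,2153 \right)} + v = 138 - \frac{790958}{395641} = \frac{53807500}{395641}$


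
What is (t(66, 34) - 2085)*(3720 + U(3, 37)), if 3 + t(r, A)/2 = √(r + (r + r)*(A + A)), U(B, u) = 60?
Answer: -7903980 + 7560*√9042 ≈ -7.1851e+6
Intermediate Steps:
t(r, A) = -6 + 2*√(r + 4*A*r) (t(r, A) = -6 + 2*√(r + (r + r)*(A + A)) = -6 + 2*√(r + (2*r)*(2*A)) = -6 + 2*√(r + 4*A*r))
(t(66, 34) - 2085)*(3720 + U(3, 37)) = ((-6 + 2*√(66*(1 + 4*34))) - 2085)*(3720 + 60) = ((-6 + 2*√(66*(1 + 136))) - 2085)*3780 = ((-6 + 2*√(66*137)) - 2085)*3780 = ((-6 + 2*√9042) - 2085)*3780 = (-2091 + 2*√9042)*3780 = -7903980 + 7560*√9042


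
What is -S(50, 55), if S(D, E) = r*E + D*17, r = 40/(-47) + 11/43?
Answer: -1651685/2021 ≈ -817.26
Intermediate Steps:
r = -1203/2021 (r = 40*(-1/47) + 11*(1/43) = -40/47 + 11/43 = -1203/2021 ≈ -0.59525)
S(D, E) = 17*D - 1203*E/2021 (S(D, E) = -1203*E/2021 + D*17 = -1203*E/2021 + 17*D = 17*D - 1203*E/2021)
-S(50, 55) = -(17*50 - 1203/2021*55) = -(850 - 66165/2021) = -1*1651685/2021 = -1651685/2021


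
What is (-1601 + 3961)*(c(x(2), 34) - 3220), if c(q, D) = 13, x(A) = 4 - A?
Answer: -7568520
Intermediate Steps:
(-1601 + 3961)*(c(x(2), 34) - 3220) = (-1601 + 3961)*(13 - 3220) = 2360*(-3207) = -7568520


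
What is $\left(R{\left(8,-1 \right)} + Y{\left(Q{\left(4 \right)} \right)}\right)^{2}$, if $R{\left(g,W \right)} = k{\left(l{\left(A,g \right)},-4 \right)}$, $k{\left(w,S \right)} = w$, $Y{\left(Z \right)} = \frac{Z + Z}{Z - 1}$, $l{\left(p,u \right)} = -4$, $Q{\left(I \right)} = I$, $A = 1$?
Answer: $\frac{16}{9} \approx 1.7778$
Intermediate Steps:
$Y{\left(Z \right)} = \frac{2 Z}{-1 + Z}$
$R{\left(g,W \right)} = -4$
$\left(R{\left(8,-1 \right)} + Y{\left(Q{\left(4 \right)} \right)}\right)^{2} = \left(-4 + 2 \cdot 4 \frac{1}{-1 + 4}\right)^{2} = \left(-4 + 2 \cdot 4 \cdot \frac{1}{3}\right)^{2} = \left(-4 + \frac{8}{3}\right)^{2} = \left(- \frac{4}{3}\right)^{2} = \frac{16}{9}$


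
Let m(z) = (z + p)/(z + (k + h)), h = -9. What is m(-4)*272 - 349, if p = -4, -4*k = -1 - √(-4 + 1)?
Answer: -38741/217 + 2176*I*√3/651 ≈ -178.53 + 5.7895*I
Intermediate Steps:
k = ¼ + I*√3/4 (k = -(-1 - √(-4 + 1))/4 = -(-1 - √(-3))/4 = -(-1 - I*√3)/4 = ¼ + I*√3/4 ≈ 0.25 + 0.43301*I)
m(z) = (-4 + z)/(-35/4 + z + I*√3/4) (m(z) = (z - 4)/(z + ((¼ + I*√3/4) - 9)) = (-4 + z)/(z + (-35/4 + I*√3/4)) = (-4 + z)/(-35/4 + z + I*√3/4))
m(-4)*272 - 349 = (4*(-4 - 4)/(-35 + 4*(-4) + I*√3))*272 - 349 = (4*(-8)/(-35 - 16 + I*√3))*272 - 349 = (4*(-8)/(-51 + I*√3))*272 - 349 = -32/(-51 + I*√3)*272 - 349 = -8704/(-51 + I*√3) - 349 = -349 - 8704/(-51 + I*√3)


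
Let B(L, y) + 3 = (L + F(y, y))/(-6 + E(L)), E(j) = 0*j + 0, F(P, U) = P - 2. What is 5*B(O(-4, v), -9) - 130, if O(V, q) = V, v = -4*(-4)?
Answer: -265/2 ≈ -132.50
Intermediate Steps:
v = 16
F(P, U) = -2 + P
E(j) = 0 (E(j) = 0 + 0 = 0)
B(L, y) = -8/3 - L/6 - y/6 (B(L, y) = -3 + (L + (-2 + y))/(-6 + 0) = -3 + (-2 + L + y)/(-6) = -3 + (-2 + L + y)*(-⅙) = -3 + (⅓ - L/6 - y/6) = -8/3 - L/6 - y/6)
5*B(O(-4, v), -9) - 130 = 5*(-8/3 - ⅙*(-4) - ⅙*(-9)) - 130 = 5*(-8/3 + ⅔ + 3/2) - 130 = 5*(-½) - 130 = -5/2 - 130 = -265/2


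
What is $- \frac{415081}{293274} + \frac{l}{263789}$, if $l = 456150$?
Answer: $\frac{24283133191}{77362455186} \approx 0.31389$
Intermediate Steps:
$- \frac{415081}{293274} + \frac{l}{263789} = - \frac{415081}{293274} + \frac{456150}{263789} = \frac{24283133191}{77362455186}$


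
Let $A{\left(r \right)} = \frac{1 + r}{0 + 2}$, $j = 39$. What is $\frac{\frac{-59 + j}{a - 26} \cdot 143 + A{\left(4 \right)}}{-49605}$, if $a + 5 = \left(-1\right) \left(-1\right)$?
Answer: $- \frac{587}{297630} \approx -0.0019722$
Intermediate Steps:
$A{\left(r \right)} = \frac{1}{2} + \frac{r}{2}$ ($A{\left(r \right)} = \frac{1 + r}{2} = \left(1 + r\right) \frac{1}{2} = \frac{1}{2} + \frac{r}{2}$)
$a = -4$ ($a = -5 - -1 = -5 + 1 = -4$)
$\frac{\frac{-59 + j}{a - 26} \cdot 143 + A{\left(4 \right)}}{-49605} = \frac{\frac{-59 + 39}{-4 - 26} \cdot 143 + \left(\frac{1}{2} + \frac{1}{2} \cdot 4\right)}{-49605} = \left(- \frac{20}{-30} \cdot 143 + \left(\frac{1}{2} + 2\right)\right) \left(- \frac{1}{49605}\right) = \left(\left(-20\right) \left(- \frac{1}{30}\right) 143 + \frac{5}{2}\right) \left(- \frac{1}{49605}\right) = \left(\frac{2}{3} \cdot 143 + \frac{5}{2}\right) \left(- \frac{1}{49605}\right) = \left(\frac{286}{3} + \frac{5}{2}\right) \left(- \frac{1}{49605}\right) = \frac{587}{6} \left(- \frac{1}{49605}\right) = - \frac{587}{297630}$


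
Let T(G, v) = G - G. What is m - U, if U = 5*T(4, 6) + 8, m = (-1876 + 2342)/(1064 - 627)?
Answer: -3030/437 ≈ -6.9336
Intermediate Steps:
T(G, v) = 0
m = 466/437 ≈ 1.0664
U = 8 (U = 5*0 + 8 = 0 + 8 = 8)
m - U = 466/437 - 1*8 = 466/437 - 8 = -3030/437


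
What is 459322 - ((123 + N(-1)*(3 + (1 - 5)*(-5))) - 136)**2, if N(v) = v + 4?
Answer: 456186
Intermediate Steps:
N(v) = 4 + v
459322 - ((123 + N(-1)*(3 + (1 - 5)*(-5))) - 136)**2 = 459322 - ((123 + (4 - 1)*(3 + (1 - 5)*(-5))) - 136)**2 = 459322 - ((123 + 3*(3 - 4*(-5))) - 136)**2 = 459322 - ((123 + 3*(3 + 20)) - 136)**2 = 459322 - ((123 + 3*23) - 136)**2 = 459322 - ((123 + 69) - 136)**2 = 459322 - (192 - 136)**2 = 459322 - 1*56**2 = 459322 - 1*3136 = 459322 - 3136 = 456186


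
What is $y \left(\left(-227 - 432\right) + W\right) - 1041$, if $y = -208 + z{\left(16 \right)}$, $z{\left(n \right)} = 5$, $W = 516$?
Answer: $27988$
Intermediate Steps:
$y = -203$ ($y = -208 + 5 = -203$)
$y \left(\left(-227 - 432\right) + W\right) - 1041 = - 203 \left(\left(-227 - 432\right) + 516\right) - 1041 = - 203 \left(-659 + 516\right) - 1041 = \left(-203\right) \left(-143\right) - 1041 = 29029 - 1041 = 27988$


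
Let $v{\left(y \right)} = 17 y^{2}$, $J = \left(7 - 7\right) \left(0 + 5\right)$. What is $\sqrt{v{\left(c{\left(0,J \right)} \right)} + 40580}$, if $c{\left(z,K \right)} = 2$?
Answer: $2 \sqrt{10162} \approx 201.61$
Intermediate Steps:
$J = 0$ ($J = 0 \cdot 5 = 0$)
$\sqrt{v{\left(c{\left(0,J \right)} \right)} + 40580} = \sqrt{17 \cdot 2^{2} + 40580} = \sqrt{17 \cdot 4 + 40580} = \sqrt{68 + 40580} = \sqrt{40648} = 2 \sqrt{10162}$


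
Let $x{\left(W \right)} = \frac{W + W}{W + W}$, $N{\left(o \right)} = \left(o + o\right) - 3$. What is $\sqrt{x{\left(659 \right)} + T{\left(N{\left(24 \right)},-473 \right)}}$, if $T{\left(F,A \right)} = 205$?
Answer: $\sqrt{206} \approx 14.353$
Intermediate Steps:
$N{\left(o \right)} = -3 + 2 o$ ($N{\left(o \right)} = 2 o - 3 = -3 + 2 o$)
$x{\left(W \right)} = 1$ ($x{\left(W \right)} = \frac{2 W}{2 W} = 2 W \frac{1}{2 W} = 1$)
$\sqrt{x{\left(659 \right)} + T{\left(N{\left(24 \right)},-473 \right)}} = \sqrt{1 + 205} = \sqrt{206}$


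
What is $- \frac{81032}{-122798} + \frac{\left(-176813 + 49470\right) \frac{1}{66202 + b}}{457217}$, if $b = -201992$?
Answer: $\frac{2515463792090737}{3811987395305570} \approx 0.65988$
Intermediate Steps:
$- \frac{81032}{-122798} + \frac{\left(-176813 + 49470\right) \frac{1}{66202 + b}}{457217} = - \frac{81032}{-122798} + \frac{\left(-176813 + 49470\right) \frac{1}{66202 - 201992}}{457217} = \left(-81032\right) \left(- \frac{1}{122798}\right) + - \frac{127343}{-135790} \cdot \frac{1}{457217} = \frac{40516}{61399} + \left(-127343\right) \left(- \frac{1}{135790}\right) \frac{1}{457217} = \frac{40516}{61399} + \frac{127343}{135790} \cdot \frac{1}{457217} = \frac{40516}{61399} + \frac{127343}{62085496430} = \frac{2515463792090737}{3811987395305570}$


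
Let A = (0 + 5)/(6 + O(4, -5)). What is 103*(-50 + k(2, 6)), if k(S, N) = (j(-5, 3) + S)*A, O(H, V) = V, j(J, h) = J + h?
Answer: -5150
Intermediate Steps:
A = 5 (A = (0 + 5)/(6 - 5) = 5/1 = 5*1 = 5)
k(S, N) = -10 + 5*S (k(S, N) = ((-5 + 3) + S)*5 = (-2 + S)*5 = -10 + 5*S)
103*(-50 + k(2, 6)) = 103*(-50 + (-10 + 5*2)) = 103*(-50 + (-10 + 10)) = 103*(-50 + 0) = 103*(-50) = -5150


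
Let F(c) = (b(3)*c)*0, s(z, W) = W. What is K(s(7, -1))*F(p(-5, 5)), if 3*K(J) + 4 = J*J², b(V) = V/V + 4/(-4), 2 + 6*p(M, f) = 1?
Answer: 0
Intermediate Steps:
p(M, f) = -⅙ (p(M, f) = -⅓ + (⅙)*1 = -⅓ + ⅙ = -⅙)
b(V) = 0 (b(V) = 1 + 4*(-¼) = 1 - 1 = 0)
F(c) = 0 (F(c) = (0*c)*0 = 0*0 = 0)
K(J) = -4/3 + J³/3 (K(J) = -4/3 + (J*J²)/3 = -4/3 + J³/3)
K(s(7, -1))*F(p(-5, 5)) = (-4/3 + (⅓)*(-1)³)*0 = (-4/3 + (⅓)*(-1))*0 = (-4/3 - ⅓)*0 = -5/3*0 = 0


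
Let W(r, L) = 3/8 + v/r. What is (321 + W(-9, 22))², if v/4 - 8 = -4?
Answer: 529506121/5184 ≈ 1.0214e+5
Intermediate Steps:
v = 16 (v = 32 + 4*(-4) = 32 - 16 = 16)
W(r, L) = 3/8 + 16/r
(321 + W(-9, 22))² = (321 + (3/8 + 16/(-9)))² = (321 + (3/8 + 16*(-⅑)))² = (321 + (3/8 - 16/9))² = (321 - 101/72)² = (23011/72)² = 529506121/5184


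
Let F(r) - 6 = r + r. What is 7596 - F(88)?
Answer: 7414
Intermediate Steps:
F(r) = 6 + 2*r (F(r) = 6 + (r + r) = 6 + 2*r)
7596 - F(88) = 7596 - (6 + 2*88) = 7596 - (6 + 176) = 7596 - 1*182 = 7596 - 182 = 7414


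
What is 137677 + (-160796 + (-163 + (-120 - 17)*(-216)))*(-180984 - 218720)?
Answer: 52508053045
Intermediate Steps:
137677 + (-160796 + (-163 + (-120 - 17)*(-216)))*(-180984 - 218720) = 137677 + (-160796 + (-163 - 137*(-216)))*(-399704) = 137677 + (-160796 + (-163 + 29592))*(-399704) = 137677 + (-160796 + 29429)*(-399704) = 137677 - 131367*(-399704) = 137677 + 52507915368 = 52508053045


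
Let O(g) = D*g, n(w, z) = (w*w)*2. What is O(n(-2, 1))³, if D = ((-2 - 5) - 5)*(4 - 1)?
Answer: -23887872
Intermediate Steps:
n(w, z) = 2*w² (n(w, z) = w²*2 = 2*w²)
D = -36 (D = (-7 - 5)*3 = -12*3 = -36)
O(g) = -36*g
O(n(-2, 1))³ = (-72*(-2)²)³ = (-72*4)³ = (-36*8)³ = (-288)³ = -23887872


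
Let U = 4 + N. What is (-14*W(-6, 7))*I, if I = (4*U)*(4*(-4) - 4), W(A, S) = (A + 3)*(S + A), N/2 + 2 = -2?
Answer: 13440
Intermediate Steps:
N = -8 (N = -4 + 2*(-2) = -4 - 4 = -8)
W(A, S) = (3 + A)*(A + S)
U = -4 (U = 4 - 8 = -4)
I = 320 (I = (4*(-4))*(4*(-4) - 4) = -16*(-16 - 4) = -16*(-20) = 320)
(-14*W(-6, 7))*I = -14*((-6)² + 3*(-6) + 3*7 - 6*7)*320 = -14*(36 - 18 + 21 - 42)*320 = -14*(-3)*320 = 42*320 = 13440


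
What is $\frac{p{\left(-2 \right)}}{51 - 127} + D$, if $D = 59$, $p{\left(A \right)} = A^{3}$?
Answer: $\frac{1123}{19} \approx 59.105$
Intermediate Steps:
$\frac{p{\left(-2 \right)}}{51 - 127} + D = \frac{\left(-2\right)^{3}}{51 - 127} + 59 = \frac{1}{-76} \left(-8\right) + 59 = \left(- \frac{1}{76}\right) \left(-8\right) + 59 = \frac{2}{19} + 59 = \frac{1123}{19}$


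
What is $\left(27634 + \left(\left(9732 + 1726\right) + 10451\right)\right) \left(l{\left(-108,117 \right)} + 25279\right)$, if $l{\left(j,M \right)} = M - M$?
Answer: $1252397497$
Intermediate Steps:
$l{\left(j,M \right)} = 0$
$\left(27634 + \left(\left(9732 + 1726\right) + 10451\right)\right) \left(l{\left(-108,117 \right)} + 25279\right) = \left(27634 + \left(\left(9732 + 1726\right) + 10451\right)\right) \left(0 + 25279\right) = \left(27634 + \left(11458 + 10451\right)\right) 25279 = \left(27634 + 21909\right) 25279 = 49543 \cdot 25279 = 1252397497$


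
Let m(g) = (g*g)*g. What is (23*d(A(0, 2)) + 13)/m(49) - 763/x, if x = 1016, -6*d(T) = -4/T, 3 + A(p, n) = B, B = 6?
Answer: -807730075/1075782456 ≈ -0.75083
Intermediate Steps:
A(p, n) = 3 (A(p, n) = -3 + 6 = 3)
d(T) = 2/(3*T) (d(T) = -(-2)/(3*T) = 2/(3*T))
m(g) = g³ (m(g) = g²*g = g³)
(23*d(A(0, 2)) + 13)/m(49) - 763/x = (23*((⅔)/3) + 13)/(49³) - 763/1016 = (23*((⅔)*(⅓)) + 13)/117649 - 763*1/1016 = (23*(2/9) + 13)*(1/117649) - 763/1016 = (46/9 + 13)*(1/117649) - 763/1016 = (163/9)*(1/117649) - 763/1016 = 163/1058841 - 763/1016 = -807730075/1075782456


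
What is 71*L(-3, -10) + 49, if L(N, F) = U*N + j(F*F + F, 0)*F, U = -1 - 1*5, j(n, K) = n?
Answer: -62573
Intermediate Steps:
U = -6 (U = -1 - 5 = -6)
L(N, F) = -6*N + F*(F + F**2) (L(N, F) = -6*N + (F*F + F)*F = -6*N + (F**2 + F)*F = -6*N + (F + F**2)*F = -6*N + F*(F + F**2))
71*L(-3, -10) + 49 = 71*(-6*(-3) + (-10)**2*(1 - 10)) + 49 = 71*(18 + 100*(-9)) + 49 = 71*(18 - 900) + 49 = 71*(-882) + 49 = -62622 + 49 = -62573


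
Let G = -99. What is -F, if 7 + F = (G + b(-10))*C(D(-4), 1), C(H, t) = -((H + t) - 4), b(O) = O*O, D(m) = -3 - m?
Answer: 5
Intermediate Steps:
b(O) = O²
C(H, t) = 4 - H - t (C(H, t) = -(-4 + H + t) = 4 - H - t)
F = -5 (F = -7 + (-99 + (-10)²)*(4 - (-3 - 1*(-4)) - 1*1) = -7 + (-99 + 100)*(4 - (-3 + 4) - 1) = -7 + 1*(4 - 1*1 - 1) = -7 + 1*(4 - 1 - 1) = -7 + 1*2 = -7 + 2 = -5)
-F = -1*(-5) = 5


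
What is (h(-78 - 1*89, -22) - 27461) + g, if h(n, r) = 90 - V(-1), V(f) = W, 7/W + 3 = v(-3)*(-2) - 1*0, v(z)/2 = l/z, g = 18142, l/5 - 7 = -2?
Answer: -119980/13 ≈ -9229.2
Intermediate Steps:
l = 25 (l = 35 + 5*(-2) = 35 - 10 = 25)
v(z) = 50/z (v(z) = 2*(25/z) = 50/z)
W = 3/13 (W = 7/(-3 + ((50/(-3))*(-2) - 1*0)) = 7/(-3 + ((50*(-⅓))*(-2) + 0)) = 7/(-3 + (-50/3*(-2) + 0)) = 7/(-3 + (100/3 + 0)) = 7/(-3 + 100/3) = 7/(91/3) = 7*(3/91) = 3/13 ≈ 0.23077)
V(f) = 3/13
h(n, r) = 1167/13 (h(n, r) = 90 - 1*3/13 = 90 - 3/13 = 1167/13)
(h(-78 - 1*89, -22) - 27461) + g = (1167/13 - 27461) + 18142 = -355826/13 + 18142 = -119980/13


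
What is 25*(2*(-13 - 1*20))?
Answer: -1650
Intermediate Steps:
25*(2*(-13 - 1*20)) = 25*(2*(-13 - 20)) = 25*(2*(-33)) = 25*(-66) = -1650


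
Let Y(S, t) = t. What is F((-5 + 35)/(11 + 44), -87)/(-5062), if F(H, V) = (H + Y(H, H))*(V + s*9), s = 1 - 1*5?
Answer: 738/27841 ≈ 0.026508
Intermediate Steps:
s = -4 (s = 1 - 5 = -4)
F(H, V) = 2*H*(-36 + V) (F(H, V) = (H + H)*(V - 4*9) = (2*H)*(V - 36) = (2*H)*(-36 + V) = 2*H*(-36 + V))
F((-5 + 35)/(11 + 44), -87)/(-5062) = (2*((-5 + 35)/(11 + 44))*(-36 - 87))/(-5062) = (2*(30/55)*(-123))*(-1/5062) = (2*(30*(1/55))*(-123))*(-1/5062) = (2*(6/11)*(-123))*(-1/5062) = -1476/11*(-1/5062) = 738/27841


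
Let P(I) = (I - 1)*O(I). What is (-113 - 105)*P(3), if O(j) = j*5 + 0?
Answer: -6540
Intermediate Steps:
O(j) = 5*j (O(j) = 5*j + 0 = 5*j)
P(I) = 5*I*(-1 + I) (P(I) = (I - 1)*(5*I) = (-1 + I)*(5*I) = 5*I*(-1 + I))
(-113 - 105)*P(3) = (-113 - 105)*(5*3*(-1 + 3)) = -1090*3*2 = -218*30 = -6540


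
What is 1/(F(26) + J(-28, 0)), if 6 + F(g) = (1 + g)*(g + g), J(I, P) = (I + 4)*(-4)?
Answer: 1/1494 ≈ 0.00066934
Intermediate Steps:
J(I, P) = -16 - 4*I (J(I, P) = (4 + I)*(-4) = -16 - 4*I)
F(g) = -6 + 2*g*(1 + g) (F(g) = -6 + (1 + g)*(g + g) = -6 + (1 + g)*(2*g) = -6 + 2*g*(1 + g))
1/(F(26) + J(-28, 0)) = 1/((-6 + 2*26 + 2*26²) + (-16 - 4*(-28))) = 1/((-6 + 52 + 2*676) + (-16 + 112)) = 1/((-6 + 52 + 1352) + 96) = 1/(1398 + 96) = 1/1494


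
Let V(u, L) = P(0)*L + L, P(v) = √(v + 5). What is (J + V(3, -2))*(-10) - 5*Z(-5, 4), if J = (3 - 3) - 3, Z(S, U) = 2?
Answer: 40 + 20*√5 ≈ 84.721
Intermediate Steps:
P(v) = √(5 + v)
V(u, L) = L + L*√5 (V(u, L) = √(5 + 0)*L + L = √5*L + L = L*√5 + L = L + L*√5)
J = -3 (J = 0 - 3 = -3)
(J + V(3, -2))*(-10) - 5*Z(-5, 4) = (-3 - 2*(1 + √5))*(-10) - 5*2 = (-3 + (-2 - 2*√5))*(-10) - 10 = (-5 - 2*√5)*(-10) - 10 = (50 + 20*√5) - 10 = 40 + 20*√5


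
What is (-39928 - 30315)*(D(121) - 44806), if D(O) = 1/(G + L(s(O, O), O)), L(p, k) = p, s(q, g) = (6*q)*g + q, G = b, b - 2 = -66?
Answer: 276657802571531/87903 ≈ 3.1473e+9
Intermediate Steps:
b = -64 (b = 2 - 66 = -64)
G = -64
s(q, g) = q + 6*g*q (s(q, g) = 6*g*q + q = q + 6*g*q)
D(O) = 1/(-64 + O*(1 + 6*O))
(-39928 - 30315)*(D(121) - 44806) = (-39928 - 30315)*(1/(-64 + 121*(1 + 6*121)) - 44806) = -70243*(1/(-64 + 121*(1 + 726)) - 44806) = -70243*(1/(-64 + 121*727) - 44806) = -70243*(1/(-64 + 87967) - 44806) = -70243*(1/87903 - 44806) = -70243*(-3938581817/87903) = 276657802571531/87903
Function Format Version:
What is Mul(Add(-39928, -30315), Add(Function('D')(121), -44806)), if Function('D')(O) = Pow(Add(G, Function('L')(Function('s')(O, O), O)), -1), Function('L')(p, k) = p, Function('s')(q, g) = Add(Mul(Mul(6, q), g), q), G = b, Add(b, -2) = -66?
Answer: Rational(276657802571531, 87903) ≈ 3.1473e+9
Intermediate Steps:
b = -64 (b = Add(2, -66) = -64)
G = -64
Function('s')(q, g) = Add(q, Mul(6, g, q)) (Function('s')(q, g) = Add(Mul(6, g, q), q) = Add(q, Mul(6, g, q)))
Function('D')(O) = Pow(Add(-64, Mul(O, Add(1, Mul(6, O)))), -1)
Mul(Add(-39928, -30315), Add(Function('D')(121), -44806)) = Mul(Add(-39928, -30315), Add(Pow(Add(-64, Mul(121, Add(1, Mul(6, 121)))), -1), -44806)) = Mul(-70243, Add(Pow(Add(-64, Mul(121, Add(1, 726))), -1), -44806)) = Mul(-70243, Add(Pow(Add(-64, Mul(121, 727)), -1), -44806)) = Mul(-70243, Add(Pow(Add(-64, 87967), -1), -44806)) = Mul(-70243, Add(Pow(87903, -1), -44806)) = Mul(-70243, Add(Rational(1, 87903), -44806)) = Mul(-70243, Rational(-3938581817, 87903)) = Rational(276657802571531, 87903)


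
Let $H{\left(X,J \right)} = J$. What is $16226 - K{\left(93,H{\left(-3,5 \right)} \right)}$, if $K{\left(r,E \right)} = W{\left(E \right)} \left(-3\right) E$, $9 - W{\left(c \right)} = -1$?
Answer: $16376$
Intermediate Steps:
$W{\left(c \right)} = 10$ ($W{\left(c \right)} = 9 - -1 = 9 + 1 = 10$)
$K{\left(r,E \right)} = - 30 E$ ($K{\left(r,E \right)} = 10 \left(-3\right) E = - 30 E$)
$16226 - K{\left(93,H{\left(-3,5 \right)} \right)} = 16226 - \left(-30\right) 5 = 16226 - -150 = 16226 + 150 = 16376$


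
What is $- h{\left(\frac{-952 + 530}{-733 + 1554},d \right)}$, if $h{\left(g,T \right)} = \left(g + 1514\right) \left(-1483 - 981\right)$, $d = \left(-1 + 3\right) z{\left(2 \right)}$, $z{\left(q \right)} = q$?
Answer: $\frac{3061697408}{821} \approx 3.7292 \cdot 10^{6}$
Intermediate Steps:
$d = 4$ ($d = \left(-1 + 3\right) 2 = 2 \cdot 2 = 4$)
$h{\left(g,T \right)} = -3730496 - 2464 g$ ($h{\left(g,T \right)} = \left(1514 + g\right) \left(-2464\right) = -3730496 - 2464 g$)
$- h{\left(\frac{-952 + 530}{-733 + 1554},d \right)} = - (-3730496 - 2464 \frac{-952 + 530}{-733 + 1554}) = - (-3730496 - 2464 \left(- \frac{422}{821}\right)) = - (-3730496 - 2464 \left(\left(-422\right) \frac{1}{821}\right)) = - (-3730496 - - \frac{1039808}{821}) = - (-3730496 + \frac{1039808}{821}) = \left(-1\right) \left(- \frac{3061697408}{821}\right) = \frac{3061697408}{821}$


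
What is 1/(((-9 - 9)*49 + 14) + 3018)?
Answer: 1/2150 ≈ 0.00046512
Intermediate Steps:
1/(((-9 - 9)*49 + 14) + 3018) = 1/((-18*49 + 14) + 3018) = 1/((-882 + 14) + 3018) = 1/(-868 + 3018) = 1/2150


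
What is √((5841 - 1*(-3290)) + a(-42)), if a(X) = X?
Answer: √9089 ≈ 95.336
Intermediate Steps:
√((5841 - 1*(-3290)) + a(-42)) = √((5841 - 1*(-3290)) - 42) = √((5841 + 3290) - 42) = √(9131 - 42) = √9089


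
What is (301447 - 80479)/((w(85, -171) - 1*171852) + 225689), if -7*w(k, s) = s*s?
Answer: 773388/173809 ≈ 4.4496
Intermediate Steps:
w(k, s) = -s²/7 (w(k, s) = -s*s/7 = -s²/7)
(301447 - 80479)/((w(85, -171) - 1*171852) + 225689) = (301447 - 80479)/((-⅐*(-171)² - 1*171852) + 225689) = 220968/((-⅐*29241 - 171852) + 225689) = 220968/((-29241/7 - 171852) + 225689) = 220968/(-1232205/7 + 225689) = 220968/(347618/7) = 220968*(7/347618) = 773388/173809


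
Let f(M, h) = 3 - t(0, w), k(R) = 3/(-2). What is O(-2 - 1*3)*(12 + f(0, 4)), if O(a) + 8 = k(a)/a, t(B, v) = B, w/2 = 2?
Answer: -231/2 ≈ -115.50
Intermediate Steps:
w = 4 (w = 2*2 = 4)
k(R) = -3/2 (k(R) = 3*(-½) = -3/2)
f(M, h) = 3 (f(M, h) = 3 - 1*0 = 3 + 0 = 3)
O(a) = -8 - 3/(2*a)
O(-2 - 1*3)*(12 + f(0, 4)) = (-8 - 3/(2*(-2 - 1*3)))*(12 + 3) = (-8 - 3/(2*(-2 - 3)))*15 = (-8 - 3/2/(-5))*15 = (-8 - 3/2*(-⅕))*15 = (-8 + 3/10)*15 = -77/10*15 = -231/2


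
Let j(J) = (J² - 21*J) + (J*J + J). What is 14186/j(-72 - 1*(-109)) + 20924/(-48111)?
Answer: 106782749/16020963 ≈ 6.6652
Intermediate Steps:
j(J) = -20*J + 2*J² (j(J) = (J² - 21*J) + (J² + J) = (J² - 21*J) + (J + J²) = -20*J + 2*J²)
14186/j(-72 - 1*(-109)) + 20924/(-48111) = 14186/((2*(-72 - 1*(-109))*(-10 + (-72 - 1*(-109))))) + 20924/(-48111) = 14186/((2*(-72 + 109)*(-10 + (-72 + 109)))) + 20924*(-1/48111) = 14186/((2*37*(-10 + 37))) - 20924/48111 = 14186/((2*37*27)) - 20924/48111 = 14186/1998 - 20924/48111 = 14186*(1/1998) - 20924/48111 = 7093/999 - 20924/48111 = 106782749/16020963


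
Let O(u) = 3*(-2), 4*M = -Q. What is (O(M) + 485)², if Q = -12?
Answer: 229441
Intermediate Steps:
M = 3 (M = (-1*(-12))/4 = (¼)*12 = 3)
O(u) = -6
(O(M) + 485)² = (-6 + 485)² = 479² = 229441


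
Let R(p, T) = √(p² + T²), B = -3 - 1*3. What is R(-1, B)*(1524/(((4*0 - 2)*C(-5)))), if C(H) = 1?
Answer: -762*√37 ≈ -4635.1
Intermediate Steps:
B = -6 (B = -3 - 3 = -6)
R(p, T) = √(T² + p²)
R(-1, B)*(1524/(((4*0 - 2)*C(-5)))) = √((-6)² + (-1)²)*(1524/(((4*0 - 2)*1))) = √(36 + 1)*(1524/(((0 - 2)*1))) = √37*(1524/((-2*1))) = √37*(1524/(-2)) = √37*(1524*(-½)) = √37*(-762) = -762*√37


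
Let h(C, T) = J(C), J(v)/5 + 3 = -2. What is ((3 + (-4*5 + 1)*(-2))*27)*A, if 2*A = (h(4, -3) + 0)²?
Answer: 691875/2 ≈ 3.4594e+5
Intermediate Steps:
J(v) = -25 (J(v) = -15 + 5*(-2) = -15 - 10 = -25)
h(C, T) = -25
A = 625/2 (A = (-25 + 0)²/2 = (½)*(-25)² = (½)*625 = 625/2 ≈ 312.50)
((3 + (-4*5 + 1)*(-2))*27)*A = ((3 + (-4*5 + 1)*(-2))*27)*(625/2) = ((3 + (-20 + 1)*(-2))*27)*(625/2) = ((3 - 19*(-2))*27)*(625/2) = ((3 + 38)*27)*(625/2) = (41*27)*(625/2) = 1107*(625/2) = 691875/2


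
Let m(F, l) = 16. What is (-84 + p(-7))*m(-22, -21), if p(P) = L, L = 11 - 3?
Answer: -1216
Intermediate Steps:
L = 8
p(P) = 8
(-84 + p(-7))*m(-22, -21) = (-84 + 8)*16 = -76*16 = -1216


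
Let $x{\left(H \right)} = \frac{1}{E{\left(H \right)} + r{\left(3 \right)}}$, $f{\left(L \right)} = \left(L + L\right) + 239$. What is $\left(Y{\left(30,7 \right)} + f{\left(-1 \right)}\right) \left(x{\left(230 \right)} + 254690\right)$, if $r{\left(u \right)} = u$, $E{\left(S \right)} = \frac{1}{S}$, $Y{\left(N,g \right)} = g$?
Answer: $\frac{42941808880}{691} \approx 6.2144 \cdot 10^{7}$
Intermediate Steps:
$f{\left(L \right)} = 239 + 2 L$ ($f{\left(L \right)} = 2 L + 239 = 239 + 2 L$)
$x{\left(H \right)} = \frac{1}{3 + \frac{1}{H}}$ ($x{\left(H \right)} = \frac{1}{\frac{1}{H} + 3} = \frac{1}{3 + \frac{1}{H}}$)
$\left(Y{\left(30,7 \right)} + f{\left(-1 \right)}\right) \left(x{\left(230 \right)} + 254690\right) = \left(7 + \left(239 + 2 \left(-1\right)\right)\right) \left(\frac{230}{1 + 3 \cdot 230} + 254690\right) = \left(7 + \left(239 - 2\right)\right) \left(\frac{230}{1 + 690} + 254690\right) = \left(7 + 237\right) \left(\frac{230}{691} + 254690\right) = 244 \left(230 \cdot \frac{1}{691} + 254690\right) = 244 \left(\frac{230}{691} + 254690\right) = 244 \cdot \frac{175991020}{691} = \frac{42941808880}{691}$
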